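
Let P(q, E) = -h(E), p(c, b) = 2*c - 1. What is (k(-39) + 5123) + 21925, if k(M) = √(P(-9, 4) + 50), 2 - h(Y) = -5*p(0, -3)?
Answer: 27048 + √53 ≈ 27055.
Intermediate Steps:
p(c, b) = -1 + 2*c
h(Y) = -3 (h(Y) = 2 - (-5)*(-1 + 2*0) = 2 - (-5)*(-1 + 0) = 2 - (-5)*(-1) = 2 - 1*5 = 2 - 5 = -3)
P(q, E) = 3 (P(q, E) = -1*(-3) = 3)
k(M) = √53 (k(M) = √(3 + 50) = √53)
(k(-39) + 5123) + 21925 = (√53 + 5123) + 21925 = (5123 + √53) + 21925 = 27048 + √53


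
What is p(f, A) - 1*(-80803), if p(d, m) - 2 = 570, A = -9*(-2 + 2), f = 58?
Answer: 81375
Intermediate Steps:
A = 0 (A = -9*0 = 0)
p(d, m) = 572 (p(d, m) = 2 + 570 = 572)
p(f, A) - 1*(-80803) = 572 - 1*(-80803) = 572 + 80803 = 81375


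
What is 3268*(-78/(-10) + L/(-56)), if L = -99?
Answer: 2188743/70 ≈ 31268.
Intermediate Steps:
3268*(-78/(-10) + L/(-56)) = 3268*(-78/(-10) - 99/(-56)) = 3268*(-78*(-⅒) - 99*(-1/56)) = 3268*(39/5 + 99/56) = 3268*(2679/280) = 2188743/70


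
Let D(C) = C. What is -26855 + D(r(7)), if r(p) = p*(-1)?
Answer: -26862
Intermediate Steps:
r(p) = -p
-26855 + D(r(7)) = -26855 - 1*7 = -26855 - 7 = -26862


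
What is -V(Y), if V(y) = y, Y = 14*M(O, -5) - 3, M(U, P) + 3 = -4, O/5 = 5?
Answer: 101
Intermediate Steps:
O = 25 (O = 5*5 = 25)
M(U, P) = -7 (M(U, P) = -3 - 4 = -7)
Y = -101 (Y = 14*(-7) - 3 = -98 - 3 = -101)
-V(Y) = -1*(-101) = 101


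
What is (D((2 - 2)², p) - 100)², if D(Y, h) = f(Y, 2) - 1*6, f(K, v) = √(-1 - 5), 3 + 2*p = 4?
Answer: (106 - I*√6)² ≈ 11230.0 - 519.29*I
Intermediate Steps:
p = ½ (p = -3/2 + (½)*4 = -3/2 + 2 = ½ ≈ 0.50000)
f(K, v) = I*√6 (f(K, v) = √(-6) = I*√6)
D(Y, h) = -6 + I*√6 (D(Y, h) = I*√6 - 1*6 = I*√6 - 6 = -6 + I*√6)
(D((2 - 2)², p) - 100)² = ((-6 + I*√6) - 100)² = (-106 + I*√6)²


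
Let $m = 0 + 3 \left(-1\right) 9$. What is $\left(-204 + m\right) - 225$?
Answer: $-456$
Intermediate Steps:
$m = -27$ ($m = 0 - 27 = -27$)
$\left(-204 + m\right) - 225 = \left(-204 - 27\right) - 225 = -231 - 225 = -456$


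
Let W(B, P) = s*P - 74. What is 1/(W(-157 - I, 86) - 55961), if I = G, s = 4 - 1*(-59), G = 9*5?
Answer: -1/50617 ≈ -1.9756e-5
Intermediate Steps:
G = 45
s = 63 (s = 4 + 59 = 63)
I = 45
W(B, P) = -74 + 63*P (W(B, P) = 63*P - 74 = -74 + 63*P)
1/(W(-157 - I, 86) - 55961) = 1/((-74 + 63*86) - 55961) = 1/((-74 + 5418) - 55961) = 1/(5344 - 55961) = 1/(-50617) = -1/50617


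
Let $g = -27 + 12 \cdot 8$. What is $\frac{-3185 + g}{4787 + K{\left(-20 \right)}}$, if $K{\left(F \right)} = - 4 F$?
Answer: $- \frac{3116}{4867} \approx -0.64023$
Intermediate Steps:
$g = 69$ ($g = -27 + 96 = 69$)
$\frac{-3185 + g}{4787 + K{\left(-20 \right)}} = \frac{-3185 + 69}{4787 - -80} = - \frac{3116}{4787 + 80} = - \frac{3116}{4867}$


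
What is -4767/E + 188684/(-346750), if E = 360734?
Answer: -1834676087/3291697750 ≈ -0.55736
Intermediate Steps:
-4767/E + 188684/(-346750) = -4767/360734 + 188684/(-346750) = -4767*1/360734 + 188684*(-1/346750) = -4767/360734 - 94342/173375 = -1834676087/3291697750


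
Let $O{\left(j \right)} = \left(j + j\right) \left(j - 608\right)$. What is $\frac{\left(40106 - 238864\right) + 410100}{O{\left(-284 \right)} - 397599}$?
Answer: $\frac{211342}{109057} \approx 1.9379$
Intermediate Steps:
$O{\left(j \right)} = 2 j \left(-608 + j\right)$
$\frac{\left(40106 - 238864\right) + 410100}{O{\left(-284 \right)} - 397599} = \frac{\left(40106 - 238864\right) + 410100}{2 \left(-284\right) \left(-608 - 284\right) - 397599} = \frac{-198758 + 410100}{2 \left(-284\right) \left(-892\right) - 397599} = \frac{211342}{506656 - 397599} = \frac{211342}{109057}$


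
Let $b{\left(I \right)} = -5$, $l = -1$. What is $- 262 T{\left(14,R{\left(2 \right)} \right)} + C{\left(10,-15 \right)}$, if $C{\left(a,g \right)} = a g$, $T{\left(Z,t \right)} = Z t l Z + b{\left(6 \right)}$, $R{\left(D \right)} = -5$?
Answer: $-255600$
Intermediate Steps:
$T{\left(Z,t \right)} = -5 - t Z^{2}$ ($T{\left(Z,t \right)} = Z t \left(-1\right) Z - 5 = - Z t Z - 5 = - t Z^{2} - 5 = -5 - t Z^{2}$)
$- 262 T{\left(14,R{\left(2 \right)} \right)} + C{\left(10,-15 \right)} = - 262 \left(-5 - - 5 \cdot 14^{2}\right) + 10 \left(-15\right) = - 262 \left(-5 - \left(-5\right) 196\right) - 150 = - 262 \left(-5 + 980\right) - 150 = \left(-262\right) 975 - 150 = -255450 - 150 = -255600$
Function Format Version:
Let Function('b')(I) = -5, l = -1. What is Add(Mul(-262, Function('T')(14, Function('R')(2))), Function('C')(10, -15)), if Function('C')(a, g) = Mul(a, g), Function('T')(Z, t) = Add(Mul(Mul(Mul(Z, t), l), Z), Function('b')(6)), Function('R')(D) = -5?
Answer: -255600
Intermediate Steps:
Function('T')(Z, t) = Add(-5, Mul(-1, t, Pow(Z, 2))) (Function('T')(Z, t) = Add(Mul(Mul(Mul(Z, t), -1), Z), -5) = Add(Mul(Mul(-1, Z, t), Z), -5) = Add(Mul(-1, t, Pow(Z, 2)), -5) = Add(-5, Mul(-1, t, Pow(Z, 2))))
Add(Mul(-262, Function('T')(14, Function('R')(2))), Function('C')(10, -15)) = Add(Mul(-262, Add(-5, Mul(-1, -5, Pow(14, 2)))), Mul(10, -15)) = Add(Mul(-262, Add(-5, Mul(-1, -5, 196))), -150) = Add(Mul(-262, Add(-5, 980)), -150) = Add(Mul(-262, 975), -150) = Add(-255450, -150) = -255600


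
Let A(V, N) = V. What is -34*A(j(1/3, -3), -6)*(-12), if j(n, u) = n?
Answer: 136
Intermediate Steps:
-34*A(j(1/3, -3), -6)*(-12) = -34/3*(-12) = 136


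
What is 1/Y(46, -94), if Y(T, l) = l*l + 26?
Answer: 1/8862 ≈ 0.00011284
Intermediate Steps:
Y(T, l) = 26 + l² (Y(T, l) = l² + 26 = 26 + l²)
1/Y(46, -94) = 1/(26 + (-94)²) = 1/(26 + 8836) = 1/8862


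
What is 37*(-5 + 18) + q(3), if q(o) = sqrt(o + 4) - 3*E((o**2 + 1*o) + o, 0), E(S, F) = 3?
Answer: 472 + sqrt(7) ≈ 474.65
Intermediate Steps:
q(o) = -9 + sqrt(4 + o) (q(o) = sqrt(o + 4) - 3*3 = sqrt(4 + o) - 9 = -9 + sqrt(4 + o))
37*(-5 + 18) + q(3) = 37*(-5 + 18) + (-9 + sqrt(4 + 3)) = 37*13 + (-9 + sqrt(7)) = 481 + (-9 + sqrt(7)) = 472 + sqrt(7)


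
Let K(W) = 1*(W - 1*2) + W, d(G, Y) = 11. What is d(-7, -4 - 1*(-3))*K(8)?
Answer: 154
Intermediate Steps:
K(W) = -2 + 2*W (K(W) = 1*(W - 2) + W = 1*(-2 + W) + W = (-2 + W) + W = -2 + 2*W)
d(-7, -4 - 1*(-3))*K(8) = 11*(-2 + 2*8) = 11*(-2 + 16) = 11*14 = 154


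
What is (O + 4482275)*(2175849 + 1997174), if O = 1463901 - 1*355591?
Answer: 23329639788455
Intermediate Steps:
O = 1108310 (O = 1463901 - 355591 = 1108310)
(O + 4482275)*(2175849 + 1997174) = (1108310 + 4482275)*(2175849 + 1997174) = 5590585*4173023 = 23329639788455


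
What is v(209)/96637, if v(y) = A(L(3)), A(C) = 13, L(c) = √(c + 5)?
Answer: 13/96637 ≈ 0.00013452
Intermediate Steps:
L(c) = √(5 + c)
v(y) = 13
v(209)/96637 = 13/96637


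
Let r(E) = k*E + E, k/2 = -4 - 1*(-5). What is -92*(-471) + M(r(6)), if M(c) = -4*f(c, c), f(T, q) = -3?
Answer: 43344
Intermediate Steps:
k = 2 (k = 2*(-4 - 1*(-5)) = 2*(-4 + 5) = 2*1 = 2)
r(E) = 3*E (r(E) = 2*E + E = 3*E)
M(c) = 12 (M(c) = -4*(-3) = 12)
-92*(-471) + M(r(6)) = -92*(-471) + 12 = 43332 + 12 = 43344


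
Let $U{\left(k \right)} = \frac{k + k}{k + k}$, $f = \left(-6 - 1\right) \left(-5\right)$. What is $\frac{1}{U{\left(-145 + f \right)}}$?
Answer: $1$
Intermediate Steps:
$f = 35$ ($f = \left(-7\right) \left(-5\right) = 35$)
$U{\left(k \right)} = 1$ ($U{\left(k \right)} = \frac{2 k}{2 k} = 2 k \frac{1}{2 k} = 1$)
$\frac{1}{U{\left(-145 + f \right)}} = 1^{-1} = 1$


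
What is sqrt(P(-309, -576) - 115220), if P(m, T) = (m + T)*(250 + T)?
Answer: sqrt(173290) ≈ 416.28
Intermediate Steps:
P(m, T) = (250 + T)*(T + m) (P(m, T) = (T + m)*(250 + T) = (250 + T)*(T + m))
sqrt(P(-309, -576) - 115220) = sqrt(((-576)**2 + 250*(-576) + 250*(-309) - 576*(-309)) - 115220) = sqrt((331776 - 144000 - 77250 + 177984) - 115220) = sqrt(288510 - 115220) = sqrt(173290)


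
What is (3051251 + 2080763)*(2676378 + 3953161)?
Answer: 34022886961546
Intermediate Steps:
(3051251 + 2080763)*(2676378 + 3953161) = 5132014*6629539 = 34022886961546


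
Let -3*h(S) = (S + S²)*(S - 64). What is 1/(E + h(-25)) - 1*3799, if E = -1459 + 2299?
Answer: -70813359/18640 ≈ -3799.0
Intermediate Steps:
E = 840
h(S) = -(-64 + S)*(S + S²)/3 (h(S) = -(S + S²)*(S - 64)/3 = -(S + S²)*(-64 + S)/3 = -(-64 + S)*(S + S²)/3)
1/(E + h(-25)) - 1*3799 = 1/(840 + (⅓)*(-25)*(64 - 1*(-25)² + 63*(-25))) - 1*3799 = 1/(840 + (⅓)*(-25)*(64 - 1*625 - 1575)) - 3799 = 1/(840 + (⅓)*(-25)*(64 - 625 - 1575)) - 3799 = 1/(840 + (⅓)*(-25)*(-2136)) - 3799 = 1/(840 + 17800) - 3799 = 1/18640 - 3799 = -70813359/18640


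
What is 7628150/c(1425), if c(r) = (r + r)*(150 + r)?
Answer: 152563/89775 ≈ 1.6994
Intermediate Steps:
c(r) = 2*r*(150 + r) (c(r) = (2*r)*(150 + r) = 2*r*(150 + r))
7628150/c(1425) = 7628150/((2*1425*(150 + 1425))) = 7628150/((2*1425*1575)) = 7628150/4488750 = 7628150*(1/4488750) = 152563/89775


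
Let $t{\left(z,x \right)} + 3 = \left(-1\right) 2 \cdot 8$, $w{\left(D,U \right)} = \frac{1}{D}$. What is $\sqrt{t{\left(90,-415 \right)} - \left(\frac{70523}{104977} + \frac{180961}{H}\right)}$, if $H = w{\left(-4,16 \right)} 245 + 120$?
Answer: $\frac{i \sqrt{1886539850638606810}}{24669595} \approx 55.676 i$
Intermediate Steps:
$H = \frac{235}{4}$ ($H = \frac{1}{-4} \cdot 245 + 120 = \left(- \frac{1}{4}\right) 245 + 120 = - \frac{245}{4} + 120 = \frac{235}{4} \approx 58.75$)
$t{\left(z,x \right)} = -19$ ($t{\left(z,x \right)} = -3 + \left(-1\right) 2 \cdot 8 = -3 - 16 = -19$)
$\sqrt{t{\left(90,-415 \right)} - \left(\frac{70523}{104977} + \frac{180961}{H}\right)} = \sqrt{-19 - \left(\frac{70523}{104977} + \frac{723844}{235}\right)} = \sqrt{-19 - \frac{76003544493}{24669595}} = \sqrt{- \frac{76472266798}{24669595}} = \frac{i \sqrt{1886539850638606810}}{24669595}$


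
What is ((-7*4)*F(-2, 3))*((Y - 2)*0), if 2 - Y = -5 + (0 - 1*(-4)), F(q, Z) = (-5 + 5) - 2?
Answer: 0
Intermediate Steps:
F(q, Z) = -2 (F(q, Z) = 0 - 2 = -2)
Y = 3 (Y = 2 - (-5 + (0 - 1*(-4))) = 2 - (-5 + (0 + 4)) = 2 - (-5 + 4) = 2 - 1*(-1) = 2 + 1 = 3)
((-7*4)*F(-2, 3))*((Y - 2)*0) = (-7*4*(-2))*((3 - 2)*0) = (-28*(-2))*(1*0) = 56*0 = 0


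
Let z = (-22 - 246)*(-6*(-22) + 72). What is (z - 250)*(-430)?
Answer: 23616460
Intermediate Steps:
z = -54672 (z = -268*(132 + 72) = -268*204 = -54672)
(z - 250)*(-430) = (-54672 - 250)*(-430) = -54922*(-430) = 23616460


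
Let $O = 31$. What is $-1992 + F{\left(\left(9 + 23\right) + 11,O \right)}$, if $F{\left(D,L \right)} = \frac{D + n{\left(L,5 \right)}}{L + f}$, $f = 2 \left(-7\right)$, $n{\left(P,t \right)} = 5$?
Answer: $- \frac{33816}{17} \approx -1989.2$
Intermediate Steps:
$f = -14$
$F{\left(D,L \right)} = \frac{5 + D}{-14 + L}$ ($F{\left(D,L \right)} = \frac{D + 5}{L - 14} = \frac{5 + D}{-14 + L}$)
$-1992 + F{\left(\left(9 + 23\right) + 11,O \right)} = -1992 + \frac{5 + \left(\left(9 + 23\right) + 11\right)}{-14 + 31} = -1992 + \frac{5 + \left(32 + 11\right)}{17} = -1992 + \frac{5 + 43}{17} = -1992 + \frac{1}{17} \cdot 48 = -1992 + \frac{48}{17} = - \frac{33816}{17}$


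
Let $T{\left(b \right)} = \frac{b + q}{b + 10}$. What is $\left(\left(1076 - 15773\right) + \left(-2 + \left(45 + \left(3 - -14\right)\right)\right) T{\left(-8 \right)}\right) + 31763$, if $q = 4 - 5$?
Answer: $16796$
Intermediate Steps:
$q = -1$
$T{\left(b \right)} = \frac{-1 + b}{10 + b}$ ($T{\left(b \right)} = \frac{b - 1}{b + 10} = \frac{-1 + b}{10 + b}$)
$\left(\left(1076 - 15773\right) + \left(-2 + \left(45 + \left(3 - -14\right)\right)\right) T{\left(-8 \right)}\right) + 31763 = \left(\left(1076 - 15773\right) + \left(-2 + \left(45 + \left(3 - -14\right)\right)\right) \frac{-1 - 8}{10 - 8}\right) + 31763 = \left(-14697 + \left(-2 + \left(45 + \left(3 + 14\right)\right)\right) \frac{1}{2} \left(-9\right)\right) + 31763 = \left(-14697 + \left(-2 + \left(45 + 17\right)\right) \frac{1}{2} \left(-9\right)\right) + 31763 = \left(-14697 + \left(-2 + 62\right) \left(- \frac{9}{2}\right)\right) + 31763 = \left(-14697 + 60 \left(- \frac{9}{2}\right)\right) + 31763 = \left(-14697 - 270\right) + 31763 = -14967 + 31763 = 16796$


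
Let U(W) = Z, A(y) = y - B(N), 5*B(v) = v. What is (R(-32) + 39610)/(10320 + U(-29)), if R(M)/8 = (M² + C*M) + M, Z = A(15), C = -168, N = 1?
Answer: 226385/25837 ≈ 8.7620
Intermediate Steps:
B(v) = v/5
A(y) = -⅕ + y (A(y) = y - 1/5 = y - 1*⅕ = y - ⅕ = -⅕ + y)
Z = 74/5 (Z = -⅕ + 15 = 74/5 ≈ 14.800)
U(W) = 74/5
R(M) = -1336*M + 8*M² (R(M) = 8*((M² - 168*M) + M) = 8*(M² - 167*M) = -1336*M + 8*M²)
(R(-32) + 39610)/(10320 + U(-29)) = (8*(-32)*(-167 - 32) + 39610)/(10320 + 74/5) = (8*(-32)*(-199) + 39610)/(51674/5) = (50944 + 39610)*(5/51674) = 90554*(5/51674) = 226385/25837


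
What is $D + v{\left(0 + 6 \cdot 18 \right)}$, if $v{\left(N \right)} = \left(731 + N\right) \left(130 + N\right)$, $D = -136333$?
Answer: $63349$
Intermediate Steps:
$v{\left(N \right)} = \left(130 + N\right) \left(731 + N\right)$
$D + v{\left(0 + 6 \cdot 18 \right)} = -136333 + \left(95030 + \left(0 + 6 \cdot 18\right)^{2} + 861 \left(0 + 6 \cdot 18\right)\right) = -136333 + \left(95030 + \left(0 + 108\right)^{2} + 861 \left(0 + 108\right)\right) = -136333 + \left(95030 + 108^{2} + 861 \cdot 108\right) = -136333 + \left(95030 + 11664 + 92988\right) = -136333 + 199682 = 63349$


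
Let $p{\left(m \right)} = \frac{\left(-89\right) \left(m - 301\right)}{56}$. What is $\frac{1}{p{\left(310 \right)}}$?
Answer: $- \frac{56}{801} \approx -0.069913$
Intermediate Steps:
$p{\left(m \right)} = \frac{3827}{8} - \frac{89 m}{56}$ ($p{\left(m \right)} = - 89 \left(-301 + m\right) \frac{1}{56} = \left(26789 - 89 m\right) \frac{1}{56} = \frac{3827}{8} - \frac{89 m}{56}$)
$\frac{1}{p{\left(310 \right)}} = \frac{1}{\frac{3827}{8} - \frac{13795}{28}} = \frac{1}{- \frac{801}{56}} = - \frac{56}{801}$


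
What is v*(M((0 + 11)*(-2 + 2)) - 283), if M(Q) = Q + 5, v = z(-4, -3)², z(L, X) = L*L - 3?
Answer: -46982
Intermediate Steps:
z(L, X) = -3 + L² (z(L, X) = L² - 3 = -3 + L²)
v = 169 (v = (-3 + (-4)²)² = (-3 + 16)² = 13² = 169)
M(Q) = 5 + Q
v*(M((0 + 11)*(-2 + 2)) - 283) = 169*((5 + (0 + 11)*(-2 + 2)) - 283) = 169*((5 + 11*0) - 283) = 169*((5 + 0) - 283) = 169*(5 - 283) = 169*(-278) = -46982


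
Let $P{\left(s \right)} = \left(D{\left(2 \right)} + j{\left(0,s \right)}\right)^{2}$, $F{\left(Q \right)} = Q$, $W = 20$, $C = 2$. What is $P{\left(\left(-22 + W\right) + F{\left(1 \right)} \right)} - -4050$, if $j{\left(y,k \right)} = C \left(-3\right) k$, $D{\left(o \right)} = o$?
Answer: $4114$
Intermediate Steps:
$j{\left(y,k \right)} = - 6 k$ ($j{\left(y,k \right)} = 2 \left(-3\right) k = - 6 k$)
$P{\left(s \right)} = \left(2 - 6 s\right)^{2}$
$P{\left(\left(-22 + W\right) + F{\left(1 \right)} \right)} - -4050 = 4 \left(-1 + 3 \left(\left(-22 + 20\right) + 1\right)\right)^{2} - -4050 = 4 \left(-1 + 3 \left(-2 + 1\right)\right)^{2} + 4050 = 4 \left(-1 + 3 \left(-1\right)\right)^{2} + 4050 = 4 \left(-1 - 3\right)^{2} + 4050 = 4 \left(-4\right)^{2} + 4050 = 4 \cdot 16 + 4050 = 64 + 4050 = 4114$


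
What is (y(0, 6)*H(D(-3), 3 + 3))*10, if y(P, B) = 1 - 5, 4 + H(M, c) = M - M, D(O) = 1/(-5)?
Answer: 160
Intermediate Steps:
D(O) = -⅕
H(M, c) = -4 (H(M, c) = -4 + (M - M) = -4 + 0 = -4)
y(P, B) = -4
(y(0, 6)*H(D(-3), 3 + 3))*10 = -4*(-4)*10 = 16*10 = 160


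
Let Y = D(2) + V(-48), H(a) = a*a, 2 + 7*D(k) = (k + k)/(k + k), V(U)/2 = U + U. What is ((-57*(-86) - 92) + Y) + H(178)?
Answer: 254113/7 ≈ 36302.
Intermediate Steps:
V(U) = 4*U (V(U) = 2*(U + U) = 2*(2*U) = 4*U)
D(k) = -⅐ (D(k) = -2/7 + ((k + k)/(k + k))/7 = -2/7 + ((2*k)/((2*k)))/7 = -2/7 + ((2*k)*(1/(2*k)))/7 = -2/7 + (⅐)*1 = -2/7 + ⅐ = -⅐)
H(a) = a²
Y = -1345/7 (Y = -⅐ + 4*(-48) = -⅐ - 192 = -1345/7 ≈ -192.14)
((-57*(-86) - 92) + Y) + H(178) = ((-57*(-86) - 92) - 1345/7) + 178² = ((4902 - 92) - 1345/7) + 31684 = (4810 - 1345/7) + 31684 = 32325/7 + 31684 = 254113/7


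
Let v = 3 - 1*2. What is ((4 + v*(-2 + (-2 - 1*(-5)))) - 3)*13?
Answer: 26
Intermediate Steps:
v = 1 (v = 3 - 2 = 1)
((4 + v*(-2 + (-2 - 1*(-5)))) - 3)*13 = ((4 + 1*(-2 + (-2 - 1*(-5)))) - 3)*13 = ((4 + 1*(-2 + (-2 + 5))) - 3)*13 = ((4 + 1*(-2 + 3)) - 3)*13 = ((4 + 1*1) - 3)*13 = ((4 + 1) - 3)*13 = (5 - 3)*13 = 2*13 = 26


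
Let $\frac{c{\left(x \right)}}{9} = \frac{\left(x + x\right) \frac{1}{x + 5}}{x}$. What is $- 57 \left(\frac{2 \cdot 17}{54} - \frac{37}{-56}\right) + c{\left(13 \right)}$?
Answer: $- \frac{36565}{504} \approx -72.55$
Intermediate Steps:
$c{\left(x \right)} = \frac{18}{5 + x}$ ($c{\left(x \right)} = 9 \frac{\left(x + x\right) \frac{1}{x + 5}}{x} = 9 \frac{2 x \frac{1}{5 + x}}{x} = 9 \frac{2}{5 + x} = \frac{18}{5 + x}$)
$- 57 \left(\frac{2 \cdot 17}{54} - \frac{37}{-56}\right) + c{\left(13 \right)} = - 57 \left(\frac{2 \cdot 17}{54} - \frac{37}{-56}\right) + \frac{18}{5 + 13} = - 57 \left(34 \cdot \frac{1}{54} - - \frac{37}{56}\right) + \frac{18}{18} = - 57 \left(\frac{17}{27} + \frac{37}{56}\right) + 18 \cdot \frac{1}{18} = \left(-57\right) \frac{1951}{1512} + 1 = - \frac{37069}{504} + 1 = - \frac{36565}{504}$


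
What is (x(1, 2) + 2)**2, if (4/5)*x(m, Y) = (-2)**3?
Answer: 64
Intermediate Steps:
x(m, Y) = -10 (x(m, Y) = (5/4)*(-2)**3 = (5/4)*(-8) = -10)
(x(1, 2) + 2)**2 = (-10 + 2)**2 = (-8)**2 = 64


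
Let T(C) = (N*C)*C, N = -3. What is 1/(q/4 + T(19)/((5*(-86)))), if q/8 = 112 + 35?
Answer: 430/127503 ≈ 0.0033725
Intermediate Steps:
T(C) = -3*C**2 (T(C) = (-3*C)*C = -3*C**2)
q = 1176 (q = 8*(112 + 35) = 8*147 = 1176)
1/(q/4 + T(19)/((5*(-86)))) = 1/(1176/4 + (-3*19**2)/((5*(-86)))) = 1/(1176*(1/4) - 3*361/(-430)) = 1/(294 - 1083*(-1/430)) = 1/(294 + 1083/430) = 1/(127503/430) = 430/127503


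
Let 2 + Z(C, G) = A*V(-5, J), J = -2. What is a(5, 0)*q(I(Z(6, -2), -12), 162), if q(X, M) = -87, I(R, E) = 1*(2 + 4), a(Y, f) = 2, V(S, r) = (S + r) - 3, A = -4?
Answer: -174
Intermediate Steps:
V(S, r) = -3 + S + r
Z(C, G) = 38 (Z(C, G) = -2 - 4*(-3 - 5 - 2) = -2 - 4*(-10) = -2 + 40 = 38)
I(R, E) = 6 (I(R, E) = 1*6 = 6)
a(5, 0)*q(I(Z(6, -2), -12), 162) = 2*(-87) = -174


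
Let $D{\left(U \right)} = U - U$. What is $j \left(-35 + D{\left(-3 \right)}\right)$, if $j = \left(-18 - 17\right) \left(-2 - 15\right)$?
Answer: $-20825$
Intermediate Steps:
$D{\left(U \right)} = 0$
$j = 595$ ($j = \left(-35\right) \left(-17\right) = 595$)
$j \left(-35 + D{\left(-3 \right)}\right) = 595 \left(-35 + 0\right) = 595 \left(-35\right) = -20825$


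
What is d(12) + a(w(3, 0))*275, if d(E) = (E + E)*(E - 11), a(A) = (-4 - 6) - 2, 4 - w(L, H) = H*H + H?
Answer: -3276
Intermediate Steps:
w(L, H) = 4 - H - H² (w(L, H) = 4 - (H*H + H) = 4 - (H² + H) = 4 - (H + H²) = 4 + (-H - H²) = 4 - H - H²)
a(A) = -12 (a(A) = -10 - 2 = -12)
d(E) = 2*E*(-11 + E) (d(E) = (2*E)*(-11 + E) = 2*E*(-11 + E))
d(12) + a(w(3, 0))*275 = 2*12*(-11 + 12) - 12*275 = 2*12*1 - 3300 = 24 - 3300 = -3276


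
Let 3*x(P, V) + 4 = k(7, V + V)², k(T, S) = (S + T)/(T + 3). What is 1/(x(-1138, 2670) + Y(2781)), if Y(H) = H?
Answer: 100/9808103 ≈ 1.0196e-5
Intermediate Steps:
k(T, S) = (S + T)/(3 + T)
x(P, V) = -4/3 + (7/10 + V/5)²/3 (x(P, V) = -4/3 + (((V + V) + 7)/(3 + 7))²/3 = -4/3 + ((2*V + 7)/10)²/3 = -4/3 + ((7 + 2*V)/10)²/3 = -4/3 + (7/10 + V/5)²/3)
1/(x(-1138, 2670) + Y(2781)) = 1/((-4/3 + (7 + 2*2670)²/300) + 2781) = 1/((-4/3 + (7 + 5340)²/300) + 2781) = 1/((-4/3 + (1/300)*5347²) + 2781) = 1/((-4/3 + (1/300)*28590409) + 2781) = 1/((-4/3 + 28590409/300) + 2781) = 1/(9530003/100 + 2781) = 1/(9808103/100) = 100/9808103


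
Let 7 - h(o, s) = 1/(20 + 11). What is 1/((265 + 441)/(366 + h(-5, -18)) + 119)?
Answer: 5781/698882 ≈ 0.0082718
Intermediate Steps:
h(o, s) = 216/31 (h(o, s) = 7 - 1/(20 + 11) = 7 - 1/31 = 216/31)
1/((265 + 441)/(366 + h(-5, -18)) + 119) = 1/((265 + 441)/(366 + 216/31) + 119) = 1/(706/(11562/31) + 119) = 1/(706*(31/11562) + 119) = 1/(10943/5781 + 119) = 1/(698882/5781) = 5781/698882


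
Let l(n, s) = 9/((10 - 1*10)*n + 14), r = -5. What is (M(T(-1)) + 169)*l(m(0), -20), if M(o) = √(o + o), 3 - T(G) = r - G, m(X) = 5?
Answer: 1521/14 + 9*√14/14 ≈ 111.05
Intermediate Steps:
T(G) = 8 + G (T(G) = 3 - (-5 - G) = 3 + (5 + G) = 8 + G)
l(n, s) = 9/14 (l(n, s) = 9/((10 - 10)*n + 14) = 9/(0*n + 14) = 9/(0 + 14) = 9/14)
M(o) = √2*√o (M(o) = √(2*o) = √2*√o)
(M(T(-1)) + 169)*l(m(0), -20) = (√2*√(8 - 1) + 169)*(9/14) = (√2*√7 + 169)*(9/14) = (√14 + 169)*(9/14) = (169 + √14)*(9/14) = 1521/14 + 9*√14/14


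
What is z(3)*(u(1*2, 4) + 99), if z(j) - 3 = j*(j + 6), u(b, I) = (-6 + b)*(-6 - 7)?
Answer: 4530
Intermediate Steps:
u(b, I) = 78 - 13*b (u(b, I) = (-6 + b)*(-13) = 78 - 13*b)
z(j) = 3 + j*(6 + j) (z(j) = 3 + j*(j + 6) = 3 + j*(6 + j))
z(3)*(u(1*2, 4) + 99) = (3 + 3**2 + 6*3)*((78 - 13*2) + 99) = (3 + 9 + 18)*((78 - 13*2) + 99) = 30*((78 - 26) + 99) = 30*(52 + 99) = 30*151 = 4530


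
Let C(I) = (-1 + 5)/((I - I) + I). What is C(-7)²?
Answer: 16/49 ≈ 0.32653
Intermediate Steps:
C(I) = 4/I (C(I) = 4/(0 + I) = 4/I)
C(-7)² = (4/(-7))² = (4*(-⅐))² = (-4/7)² = 16/49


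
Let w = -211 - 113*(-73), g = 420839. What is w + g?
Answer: 428877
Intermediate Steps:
w = 8038 (w = -211 + 8249 = 8038)
w + g = 8038 + 420839 = 428877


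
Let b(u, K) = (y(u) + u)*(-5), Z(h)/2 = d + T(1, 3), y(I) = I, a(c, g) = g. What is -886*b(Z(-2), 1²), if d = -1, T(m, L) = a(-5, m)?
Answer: 0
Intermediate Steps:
T(m, L) = m
Z(h) = 0 (Z(h) = 2*(-1 + 1) = 2*0 = 0)
b(u, K) = -10*u (b(u, K) = (u + u)*(-5) = (2*u)*(-5) = -10*u)
-886*b(Z(-2), 1²) = -(-8860)*0 = -886*0 = 0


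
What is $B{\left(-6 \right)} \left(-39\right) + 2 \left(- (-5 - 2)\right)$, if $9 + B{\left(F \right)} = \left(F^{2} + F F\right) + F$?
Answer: $-2209$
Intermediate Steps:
$B{\left(F \right)} = -9 + F + 2 F^{2}$ ($B{\left(F \right)} = -9 + \left(\left(F^{2} + F F\right) + F\right) = -9 + \left(\left(F^{2} + F^{2}\right) + F\right) = -9 + \left(2 F^{2} + F\right) = -9 + \left(F + 2 F^{2}\right) = -9 + F + 2 F^{2}$)
$B{\left(-6 \right)} \left(-39\right) + 2 \left(- (-5 - 2)\right) = \left(-9 - 6 + 2 \left(-6\right)^{2}\right) \left(-39\right) + 2 \left(- (-5 - 2)\right) = \left(-9 - 6 + 2 \cdot 36\right) \left(-39\right) + 2 \left(\left(-1\right) \left(-7\right)\right) = \left(-9 - 6 + 72\right) \left(-39\right) + 2 \cdot 7 = 57 \left(-39\right) + 14 = -2223 + 14 = -2209$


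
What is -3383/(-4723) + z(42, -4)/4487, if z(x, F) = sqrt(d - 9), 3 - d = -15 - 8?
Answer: 3383/4723 + sqrt(17)/4487 ≈ 0.71720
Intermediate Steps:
d = 26 (d = 3 - (-15 - 8) = 3 - 1*(-23) = 3 + 23 = 26)
z(x, F) = sqrt(17) (z(x, F) = sqrt(26 - 9) = sqrt(17))
-3383/(-4723) + z(42, -4)/4487 = -3383/(-4723) + sqrt(17)/4487 = -3383*(-1/4723) + sqrt(17)*(1/4487) = 3383/4723 + sqrt(17)/4487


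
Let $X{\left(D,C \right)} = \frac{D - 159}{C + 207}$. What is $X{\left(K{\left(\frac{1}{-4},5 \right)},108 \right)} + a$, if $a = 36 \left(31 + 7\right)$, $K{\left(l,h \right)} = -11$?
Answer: $\frac{86150}{63} \approx 1367.5$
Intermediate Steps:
$X{\left(D,C \right)} = \frac{-159 + D}{207 + C}$
$a = 1368$ ($a = 36 \cdot 38 = 1368$)
$X{\left(K{\left(\frac{1}{-4},5 \right)},108 \right)} + a = \frac{-159 - 11}{207 + 108} + 1368 = \frac{1}{315} \left(-170\right) + 1368 = - \frac{34}{63} + 1368 = \frac{86150}{63}$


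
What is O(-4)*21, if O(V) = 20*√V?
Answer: 840*I ≈ 840.0*I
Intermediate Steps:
O(-4)*21 = (20*√(-4))*21 = (20*(2*I))*21 = (40*I)*21 = 840*I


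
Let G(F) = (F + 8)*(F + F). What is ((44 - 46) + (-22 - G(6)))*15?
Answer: -2880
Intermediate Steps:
G(F) = 2*F*(8 + F) (G(F) = (8 + F)*(2*F) = 2*F*(8 + F))
((44 - 46) + (-22 - G(6)))*15 = ((44 - 46) + (-22 - 2*6*(8 + 6)))*15 = (-2 + (-22 - 2*6*14))*15 = (-2 + (-22 - 1*168))*15 = (-2 + (-22 - 168))*15 = (-2 - 190)*15 = -192*15 = -2880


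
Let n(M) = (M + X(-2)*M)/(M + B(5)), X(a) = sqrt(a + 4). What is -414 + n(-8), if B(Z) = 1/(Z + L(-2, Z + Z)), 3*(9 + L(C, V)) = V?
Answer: -7850/19 + 16*sqrt(2)/19 ≈ -411.97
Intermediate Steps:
L(C, V) = -9 + V/3
X(a) = sqrt(4 + a)
B(Z) = 1/(-9 + 5*Z/3) (B(Z) = 1/(Z + (-9 + (Z + Z)/3)) = 1/(Z + (-9 + (2*Z)/3)) = 1/(Z + (-9 + 2*Z/3)) = 1/(-9 + 5*Z/3))
n(M) = (M + M*sqrt(2))/(-3/2 + M) (n(M) = (M + sqrt(4 - 2)*M)/(M + 3/(-27 + 5*5)) = (M + sqrt(2)*M)/(M + 3/(-27 + 25)) = (M + M*sqrt(2))/(M + 3/(-2)) = (M + M*sqrt(2))/(M + 3*(-1/2)) = (M + M*sqrt(2))/(M - 3/2) = (M + M*sqrt(2))/(-3/2 + M))
-414 + n(-8) = -414 + 2*(-8)*(1 + sqrt(2))/(-3 + 2*(-8)) = -414 + 2*(-8)*(1 + sqrt(2))/(-3 - 16) = -414 + 2*(-8)*(1 + sqrt(2))/(-19) = -414 + 2*(-8)*(-1/19)*(1 + sqrt(2)) = -414 + (16/19 + 16*sqrt(2)/19) = -7850/19 + 16*sqrt(2)/19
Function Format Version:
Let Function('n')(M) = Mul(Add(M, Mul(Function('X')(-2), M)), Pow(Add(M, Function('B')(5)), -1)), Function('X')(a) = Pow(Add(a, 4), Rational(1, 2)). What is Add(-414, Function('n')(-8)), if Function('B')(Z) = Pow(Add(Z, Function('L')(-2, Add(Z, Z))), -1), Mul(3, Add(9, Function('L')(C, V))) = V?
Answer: Add(Rational(-7850, 19), Mul(Rational(16, 19), Pow(2, Rational(1, 2)))) ≈ -411.97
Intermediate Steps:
Function('L')(C, V) = Add(-9, Mul(Rational(1, 3), V))
Function('X')(a) = Pow(Add(4, a), Rational(1, 2))
Function('B')(Z) = Pow(Add(-9, Mul(Rational(5, 3), Z)), -1) (Function('B')(Z) = Pow(Add(Z, Add(-9, Mul(Rational(1, 3), Add(Z, Z)))), -1) = Pow(Add(Z, Add(-9, Mul(Rational(1, 3), Mul(2, Z)))), -1) = Pow(Add(Z, Add(-9, Mul(Rational(2, 3), Z))), -1) = Pow(Add(-9, Mul(Rational(5, 3), Z)), -1))
Function('n')(M) = Mul(Pow(Add(Rational(-3, 2), M), -1), Add(M, Mul(M, Pow(2, Rational(1, 2))))) (Function('n')(M) = Mul(Add(M, Mul(Pow(Add(4, -2), Rational(1, 2)), M)), Pow(Add(M, Mul(3, Pow(Add(-27, Mul(5, 5)), -1))), -1)) = Mul(Add(M, Mul(Pow(2, Rational(1, 2)), M)), Pow(Add(M, Mul(3, Pow(Add(-27, 25), -1))), -1)) = Mul(Add(M, Mul(M, Pow(2, Rational(1, 2)))), Pow(Add(M, Mul(3, Pow(-2, -1))), -1)) = Mul(Add(M, Mul(M, Pow(2, Rational(1, 2)))), Pow(Add(M, Mul(3, Rational(-1, 2))), -1)) = Mul(Add(M, Mul(M, Pow(2, Rational(1, 2)))), Pow(Add(M, Rational(-3, 2)), -1)) = Mul(Add(M, Mul(M, Pow(2, Rational(1, 2)))), Pow(Add(Rational(-3, 2), M), -1)) = Mul(Pow(Add(Rational(-3, 2), M), -1), Add(M, Mul(M, Pow(2, Rational(1, 2))))))
Add(-414, Function('n')(-8)) = Add(-414, Mul(2, -8, Pow(Add(-3, Mul(2, -8)), -1), Add(1, Pow(2, Rational(1, 2))))) = Add(-414, Mul(2, -8, Pow(Add(-3, -16), -1), Add(1, Pow(2, Rational(1, 2))))) = Add(-414, Mul(2, -8, Pow(-19, -1), Add(1, Pow(2, Rational(1, 2))))) = Add(-414, Mul(2, -8, Rational(-1, 19), Add(1, Pow(2, Rational(1, 2))))) = Add(-414, Add(Rational(16, 19), Mul(Rational(16, 19), Pow(2, Rational(1, 2))))) = Add(Rational(-7850, 19), Mul(Rational(16, 19), Pow(2, Rational(1, 2))))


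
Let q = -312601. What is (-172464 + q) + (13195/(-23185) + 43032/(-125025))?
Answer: -93737520421828/193246975 ≈ -4.8507e+5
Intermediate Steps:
(-172464 + q) + (13195/(-23185) + 43032/(-125025)) = (-172464 - 312601) + (13195/(-23185) + 43032/(-125025)) = -485065 + (13195*(-1/23185) + 43032*(-1/125025)) = -485065 + (-2639/4637 - 14344/41675) = -485065 - 176493453/193246975 = -93737520421828/193246975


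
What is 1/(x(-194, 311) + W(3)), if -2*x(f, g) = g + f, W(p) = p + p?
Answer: -2/105 ≈ -0.019048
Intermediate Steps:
W(p) = 2*p
x(f, g) = -f/2 - g/2 (x(f, g) = -(g + f)/2 = -(f + g)/2 = -f/2 - g/2)
1/(x(-194, 311) + W(3)) = 1/((-½*(-194) - ½*311) + 2*3) = 1/((97 - 311/2) + 6) = 1/(-117/2 + 6) = 1/(-105/2) = -2/105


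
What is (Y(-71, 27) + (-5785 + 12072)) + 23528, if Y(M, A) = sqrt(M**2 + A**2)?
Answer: 29815 + sqrt(5770) ≈ 29891.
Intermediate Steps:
Y(M, A) = sqrt(A**2 + M**2)
(Y(-71, 27) + (-5785 + 12072)) + 23528 = (sqrt(27**2 + (-71)**2) + (-5785 + 12072)) + 23528 = (sqrt(729 + 5041) + 6287) + 23528 = (sqrt(5770) + 6287) + 23528 = (6287 + sqrt(5770)) + 23528 = 29815 + sqrt(5770)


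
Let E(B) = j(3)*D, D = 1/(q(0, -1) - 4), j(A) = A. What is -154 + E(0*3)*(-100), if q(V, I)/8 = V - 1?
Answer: -129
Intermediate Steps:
q(V, I) = -8 + 8*V (q(V, I) = 8*(V - 1) = 8*(-1 + V) = -8 + 8*V)
D = -1/12 (D = 1/((-8 + 8*0) - 4) = 1/((-8 + 0) - 4) = 1/(-8 - 4) = 1/(-12) = -1/12 ≈ -0.083333)
E(B) = -¼ (E(B) = 3*(-1/12) = -¼)
-154 + E(0*3)*(-100) = -154 - ¼*(-100) = -154 + 25 = -129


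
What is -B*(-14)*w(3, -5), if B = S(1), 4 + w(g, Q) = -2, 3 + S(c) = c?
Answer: 168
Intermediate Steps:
S(c) = -3 + c
w(g, Q) = -6 (w(g, Q) = -4 - 2 = -6)
B = -2 (B = -3 + 1 = -2)
-B*(-14)*w(3, -5) = -(-2*(-14))*(-6) = -28*(-6) = -1*(-168) = 168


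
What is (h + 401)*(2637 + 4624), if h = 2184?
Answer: 18769685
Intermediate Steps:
(h + 401)*(2637 + 4624) = (2184 + 401)*(2637 + 4624) = 2585*7261 = 18769685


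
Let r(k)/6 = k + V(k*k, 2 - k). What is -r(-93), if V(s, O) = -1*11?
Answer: 624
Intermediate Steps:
V(s, O) = -11
r(k) = -66 + 6*k (r(k) = 6*(k - 11) = 6*(-11 + k) = -66 + 6*k)
-r(-93) = -(-66 + 6*(-93)) = -(-66 - 558) = -1*(-624) = 624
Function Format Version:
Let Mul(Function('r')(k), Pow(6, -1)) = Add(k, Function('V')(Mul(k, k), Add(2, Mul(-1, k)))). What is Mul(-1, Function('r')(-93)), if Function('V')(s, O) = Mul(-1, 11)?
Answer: 624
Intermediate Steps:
Function('V')(s, O) = -11
Function('r')(k) = Add(-66, Mul(6, k)) (Function('r')(k) = Mul(6, Add(k, -11)) = Mul(6, Add(-11, k)) = Add(-66, Mul(6, k)))
Mul(-1, Function('r')(-93)) = Mul(-1, Add(-66, Mul(6, -93))) = Mul(-1, Add(-66, -558)) = Mul(-1, -624) = 624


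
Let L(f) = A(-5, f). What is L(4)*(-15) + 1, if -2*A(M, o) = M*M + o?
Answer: 437/2 ≈ 218.50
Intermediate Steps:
A(M, o) = -o/2 - M**2/2 (A(M, o) = -(M*M + o)/2 = -(M**2 + o)/2 = -(o + M**2)/2 = -o/2 - M**2/2)
L(f) = -25/2 - f/2 (L(f) = -f/2 - 1/2*(-5)**2 = -f/2 - 1/2*25 = -f/2 - 25/2 = -25/2 - f/2)
L(4)*(-15) + 1 = (-25/2 - 1/2*4)*(-15) + 1 = (-25/2 - 2)*(-15) + 1 = -29/2*(-15) + 1 = 435/2 + 1 = 437/2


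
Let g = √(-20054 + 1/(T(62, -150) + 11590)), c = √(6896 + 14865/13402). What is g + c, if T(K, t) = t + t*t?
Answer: 13*√7330264106/13402 + I*√5775168960115/16970 ≈ 83.049 + 141.61*I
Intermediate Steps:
T(K, t) = t + t²
c = 13*√7330264106/13402 (c = √(6896 + 14865*(1/13402)) = √(6896 + 14865/13402) = √(92435057/13402) = 13*√7330264106/13402 ≈ 83.049)
g = I*√5775168960115/16970 (g = √(-20054 + 1/(-150*(1 - 150) + 11590)) = √(-20054 + 1/(-150*(-149) + 11590)) = √(-20054 + 1/(22350 + 11590)) = √(-20054 + 1/33940) = √(-680632759/33940) = I*√5775168960115/16970 ≈ 141.61*I)
g + c = I*√5775168960115/16970 + 13*√7330264106/13402 = 13*√7330264106/13402 + I*√5775168960115/16970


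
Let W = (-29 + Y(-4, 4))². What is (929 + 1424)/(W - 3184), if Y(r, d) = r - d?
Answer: -2353/1815 ≈ -1.2964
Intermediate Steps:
W = 1369 (W = (-29 + (-4 - 1*4))² = (-29 + (-4 - 4))² = (-29 - 8)² = (-37)² = 1369)
(929 + 1424)/(W - 3184) = (929 + 1424)/(1369 - 3184) = 2353/(-1815) = 2353*(-1/1815) = -2353/1815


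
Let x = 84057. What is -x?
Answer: -84057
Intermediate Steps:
-x = -1*84057 = -84057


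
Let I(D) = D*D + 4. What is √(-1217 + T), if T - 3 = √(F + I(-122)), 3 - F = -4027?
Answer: √(-1214 + 3*√2102) ≈ 32.809*I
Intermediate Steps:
F = 4030 (F = 3 - 1*(-4027) = 3 + 4027 = 4030)
I(D) = 4 + D² (I(D) = D² + 4 = 4 + D²)
T = 3 + 3*√2102 (T = 3 + √(4030 + (4 + (-122)²)) = 3 + √(4030 + (4 + 14884)) = 3 + √(4030 + 14888) = 3 + √18918 = 3 + 3*√2102 ≈ 140.54)
√(-1217 + T) = √(-1217 + (3 + 3*√2102)) = √(-1214 + 3*√2102)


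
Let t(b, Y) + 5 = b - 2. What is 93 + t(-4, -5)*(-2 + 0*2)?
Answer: 115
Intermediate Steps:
t(b, Y) = -7 + b (t(b, Y) = -5 + (b - 2) = -5 + (-2 + b) = -7 + b)
93 + t(-4, -5)*(-2 + 0*2) = 93 + (-7 - 4)*(-2 + 0*2) = 93 - 11*(-2 + 0) = 93 - 11*(-2) = 93 + 22 = 115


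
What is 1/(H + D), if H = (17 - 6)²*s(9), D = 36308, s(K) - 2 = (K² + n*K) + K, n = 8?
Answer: 1/56152 ≈ 1.7809e-5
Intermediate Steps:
s(K) = 2 + K² + 9*K (s(K) = 2 + ((K² + 8*K) + K) = 2 + (K² + 9*K) = 2 + K² + 9*K)
H = 19844 (H = (17 - 6)²*(2 + 9² + 9*9) = 11²*(2 + 81 + 81) = 121*164 = 19844)
1/(H + D) = 1/(19844 + 36308) = 1/56152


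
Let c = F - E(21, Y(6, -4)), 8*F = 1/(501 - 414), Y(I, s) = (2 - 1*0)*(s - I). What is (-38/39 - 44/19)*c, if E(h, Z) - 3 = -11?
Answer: -6788611/257868 ≈ -26.326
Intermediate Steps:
Y(I, s) = -2*I + 2*s (Y(I, s) = (2 + 0)*(s - I) = 2*(s - I) = -2*I + 2*s)
E(h, Z) = -8 (E(h, Z) = 3 - 11 = -8)
F = 1/696 (F = 1/(8*(501 - 414)) = (⅛)/87 = (⅛)*(1/87) = 1/696 ≈ 0.0014368)
c = 5569/696 (c = 1/696 - 1*(-8) = 1/696 + 8 = 5569/696 ≈ 8.0014)
(-38/39 - 44/19)*c = (-38/39 - 44/19)*(5569/696) = -2438/741*5569/696 = -6788611/257868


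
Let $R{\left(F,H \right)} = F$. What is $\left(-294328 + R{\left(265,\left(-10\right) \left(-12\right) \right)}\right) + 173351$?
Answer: $-120712$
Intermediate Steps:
$\left(-294328 + R{\left(265,\left(-10\right) \left(-12\right) \right)}\right) + 173351 = \left(-294328 + 265\right) + 173351 = -294063 + 173351 = -120712$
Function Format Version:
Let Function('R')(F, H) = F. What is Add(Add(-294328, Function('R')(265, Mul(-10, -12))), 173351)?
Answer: -120712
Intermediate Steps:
Add(Add(-294328, Function('R')(265, Mul(-10, -12))), 173351) = Add(Add(-294328, 265), 173351) = Add(-294063, 173351) = -120712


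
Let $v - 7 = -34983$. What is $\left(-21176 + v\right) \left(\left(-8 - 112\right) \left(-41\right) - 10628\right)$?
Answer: $320515616$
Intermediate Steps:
$v = -34976$ ($v = 7 - 34983 = -34976$)
$\left(-21176 + v\right) \left(\left(-8 - 112\right) \left(-41\right) - 10628\right) = \left(-21176 - 34976\right) \left(\left(-8 - 112\right) \left(-41\right) - 10628\right) = - 56152 \left(\left(-120\right) \left(-41\right) - 10628\right) = - 56152 \left(4920 - 10628\right) = \left(-56152\right) \left(-5708\right) = 320515616$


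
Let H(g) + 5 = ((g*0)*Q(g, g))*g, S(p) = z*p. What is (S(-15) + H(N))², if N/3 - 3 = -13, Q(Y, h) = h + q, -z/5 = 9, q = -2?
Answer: 448900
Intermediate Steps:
z = -45 (z = -5*9 = -45)
Q(Y, h) = -2 + h (Q(Y, h) = h - 2 = -2 + h)
S(p) = -45*p
N = -30 (N = 9 + 3*(-13) = 9 - 39 = -30)
H(g) = -5 (H(g) = -5 + ((g*0)*(-2 + g))*g = -5 + (0*(-2 + g))*g = -5 + 0*g = -5 + 0 = -5)
(S(-15) + H(N))² = (-45*(-15) - 5)² = (675 - 5)² = 670² = 448900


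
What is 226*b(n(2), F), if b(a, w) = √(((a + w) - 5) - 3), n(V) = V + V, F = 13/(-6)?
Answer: 113*I*√222/3 ≈ 561.22*I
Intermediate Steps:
F = -13/6 (F = 13*(-⅙) = -13/6 ≈ -2.1667)
n(V) = 2*V
b(a, w) = √(-8 + a + w) (b(a, w) = √((-5 + a + w) - 3) = √(-8 + a + w))
226*b(n(2), F) = 226*√(-8 + 2*2 - 13/6) = 226*√(-8 + 4 - 13/6) = 226*√(-37/6) = 226*(I*√222/6) = 113*I*√222/3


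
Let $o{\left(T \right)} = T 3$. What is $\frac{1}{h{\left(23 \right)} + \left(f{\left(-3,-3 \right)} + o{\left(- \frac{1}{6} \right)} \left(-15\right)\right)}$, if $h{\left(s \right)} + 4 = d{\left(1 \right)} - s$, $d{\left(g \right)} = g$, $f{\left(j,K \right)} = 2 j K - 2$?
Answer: $- \frac{2}{5} \approx -0.4$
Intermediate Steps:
$f{\left(j,K \right)} = -2 + 2 K j$ ($f{\left(j,K \right)} = 2 K j - 2 = -2 + 2 K j$)
$o{\left(T \right)} = 3 T$
$h{\left(s \right)} = -3 - s$ ($h{\left(s \right)} = -4 - \left(-1 + s\right) = -3 - s$)
$\frac{1}{h{\left(23 \right)} + \left(f{\left(-3,-3 \right)} + o{\left(- \frac{1}{6} \right)} \left(-15\right)\right)} = \frac{1}{\left(-3 - 23\right) - \left(2 - 18 - 3 \left(- \frac{1}{6}\right) \left(-15\right)\right)} = \frac{1}{\left(-3 - 23\right) + \left(\left(-2 + 18\right) + 3 \left(\left(-1\right) \frac{1}{6}\right) \left(-15\right)\right)} = \frac{1}{-26 + \left(16 + 3 \left(- \frac{1}{6}\right) \left(-15\right)\right)} = \frac{1}{-26 + \left(16 - - \frac{15}{2}\right)} = \frac{1}{-26 + \left(16 + \frac{15}{2}\right)} = \frac{1}{-26 + \frac{47}{2}} = \frac{1}{- \frac{5}{2}} = - \frac{2}{5}$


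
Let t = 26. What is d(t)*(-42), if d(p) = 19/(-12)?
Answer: 133/2 ≈ 66.500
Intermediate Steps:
d(p) = -19/12 (d(p) = 19*(-1/12) = -19/12)
d(t)*(-42) = -19/12*(-42) = 133/2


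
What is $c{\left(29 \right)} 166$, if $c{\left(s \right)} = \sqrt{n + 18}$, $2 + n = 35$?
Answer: $166 \sqrt{51} \approx 1185.5$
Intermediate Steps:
$n = 33$ ($n = -2 + 35 = 33$)
$c{\left(s \right)} = \sqrt{51}$ ($c{\left(s \right)} = \sqrt{33 + 18} = \sqrt{51}$)
$c{\left(29 \right)} 166 = \sqrt{51} \cdot 166 = 166 \sqrt{51}$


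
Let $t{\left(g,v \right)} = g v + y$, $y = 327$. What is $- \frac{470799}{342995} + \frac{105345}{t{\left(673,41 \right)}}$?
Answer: $\frac{4597620039}{1915284080} \approx 2.4005$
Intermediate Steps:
$t{\left(g,v \right)} = 327 + g v$ ($t{\left(g,v \right)} = g v + 327 = 327 + g v$)
$- \frac{470799}{342995} + \frac{105345}{t{\left(673,41 \right)}} = - \frac{470799}{342995} + \frac{105345}{327 + 673 \cdot 41} = \left(-470799\right) \frac{1}{342995} + \frac{105345}{327 + 27593} = - \frac{470799}{342995} + \frac{105345}{27920} = - \frac{470799}{342995} + 105345 \cdot \frac{1}{27920} = - \frac{470799}{342995} + \frac{21069}{5584} = \frac{4597620039}{1915284080}$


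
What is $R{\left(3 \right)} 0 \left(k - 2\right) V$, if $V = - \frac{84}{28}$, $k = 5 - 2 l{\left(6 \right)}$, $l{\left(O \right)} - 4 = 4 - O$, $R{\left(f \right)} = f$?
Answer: $0$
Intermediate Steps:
$l{\left(O \right)} = 8 - O$ ($l{\left(O \right)} = 4 - \left(-4 + O\right) = 8 - O$)
$k = 1$ ($k = 5 - 2 \left(8 - 6\right) = 5 - 4 = 1$)
$V = -3$ ($V = \left(-84\right) \frac{1}{28} = -3$)
$R{\left(3 \right)} 0 \left(k - 2\right) V = 3 \cdot 0 \left(1 - 2\right) \left(-3\right) = 3 \cdot 0 \left(-1\right) \left(-3\right) = 3 \cdot 0 \left(-3\right) = 0 \left(-3\right) = 0$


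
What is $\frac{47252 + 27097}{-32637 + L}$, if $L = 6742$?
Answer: $- \frac{74349}{25895} \approx -2.8712$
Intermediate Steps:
$\frac{47252 + 27097}{-32637 + L} = \frac{47252 + 27097}{-32637 + 6742} = \frac{74349}{-25895} = 74349 \left(- \frac{1}{25895}\right) = - \frac{74349}{25895}$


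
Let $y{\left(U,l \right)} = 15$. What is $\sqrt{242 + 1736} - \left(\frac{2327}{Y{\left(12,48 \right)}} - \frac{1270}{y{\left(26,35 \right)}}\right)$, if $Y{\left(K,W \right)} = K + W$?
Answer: $\frac{2753}{60} + \sqrt{1978} \approx 90.358$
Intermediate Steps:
$\sqrt{242 + 1736} - \left(\frac{2327}{Y{\left(12,48 \right)}} - \frac{1270}{y{\left(26,35 \right)}}\right) = \sqrt{242 + 1736} - \left(\frac{2327}{12 + 48} - \frac{1270}{15}\right) = \sqrt{1978} - \left(\frac{2327}{60} - \frac{254}{3}\right) = \sqrt{1978} - - \frac{2753}{60} = \sqrt{1978} + \frac{2753}{60} = \frac{2753}{60} + \sqrt{1978}$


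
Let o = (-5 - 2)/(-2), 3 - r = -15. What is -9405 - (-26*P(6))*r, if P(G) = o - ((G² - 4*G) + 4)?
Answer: -15255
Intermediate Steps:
r = 18 (r = 3 - 1*(-15) = 3 + 15 = 18)
o = 7/2 (o = -7*(-½) = 7/2 ≈ 3.5000)
P(G) = -½ - G² + 4*G (P(G) = 7/2 - ((G² - 4*G) + 4) = 7/2 - (4 + G² - 4*G) = 7/2 + (-4 - G² + 4*G) = -½ - G² + 4*G)
-9405 - (-26*P(6))*r = -9405 - (-26*(-½ - 1*6² + 4*6))*18 = -9405 - (-26*(-½ - 1*36 + 24))*18 = -9405 - (-26*(-½ - 36 + 24))*18 = -9405 - (-26*(-25/2))*18 = -9405 - 325*18 = -9405 - 1*5850 = -9405 - 5850 = -15255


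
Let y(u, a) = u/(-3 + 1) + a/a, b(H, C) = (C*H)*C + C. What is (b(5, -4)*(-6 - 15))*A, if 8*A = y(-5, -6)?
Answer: -2793/4 ≈ -698.25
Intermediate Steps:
b(H, C) = C + H*C² (b(H, C) = H*C² + C = C + H*C²)
y(u, a) = 1 - u/2 (y(u, a) = u/(-2) + 1 = u*(-½) + 1 = -u/2 + 1 = 1 - u/2)
A = 7/16 (A = (1 - ½*(-5))/8 = (1 + 5/2)/8 = (⅛)*(7/2) = 7/16 ≈ 0.43750)
(b(5, -4)*(-6 - 15))*A = ((-4*(1 - 4*5))*(-6 - 15))*(7/16) = (-4*(1 - 20)*(-21))*(7/16) = (-4*(-19)*(-21))*(7/16) = (76*(-21))*(7/16) = -1596*7/16 = -2793/4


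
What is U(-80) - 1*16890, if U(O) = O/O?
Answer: -16889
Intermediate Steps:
U(O) = 1
U(-80) - 1*16890 = 1 - 1*16890 = 1 - 16890 = -16889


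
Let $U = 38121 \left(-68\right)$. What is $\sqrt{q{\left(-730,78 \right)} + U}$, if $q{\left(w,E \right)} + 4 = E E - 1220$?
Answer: $2 i \sqrt{646842} \approx 1608.5 i$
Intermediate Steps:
$q{\left(w,E \right)} = -1224 + E^{2}$ ($q{\left(w,E \right)} = -4 + \left(E E - 1220\right) = -4 + \left(E^{2} - 1220\right) = -4 + \left(-1220 + E^{2}\right) = -1224 + E^{2}$)
$U = -2592228$
$\sqrt{q{\left(-730,78 \right)} + U} = \sqrt{\left(-1224 + 78^{2}\right) - 2592228} = \sqrt{\left(-1224 + 6084\right) - 2592228} = \sqrt{4860 - 2592228} = \sqrt{-2587368} = 2 i \sqrt{646842}$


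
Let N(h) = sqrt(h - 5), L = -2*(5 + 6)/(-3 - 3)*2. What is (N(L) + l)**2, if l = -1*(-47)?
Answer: (141 + sqrt(21))**2/9 ≈ 2354.9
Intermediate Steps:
l = 47
L = 22/3 (L = -22/(-6)*2 = -22*(-1)/6*2 = -2*(-11/6)*2 = (11/3)*2 = 22/3 ≈ 7.3333)
N(h) = sqrt(-5 + h)
(N(L) + l)**2 = (sqrt(-5 + 22/3) + 47)**2 = (sqrt(7/3) + 47)**2 = (sqrt(21)/3 + 47)**2 = (47 + sqrt(21)/3)**2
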